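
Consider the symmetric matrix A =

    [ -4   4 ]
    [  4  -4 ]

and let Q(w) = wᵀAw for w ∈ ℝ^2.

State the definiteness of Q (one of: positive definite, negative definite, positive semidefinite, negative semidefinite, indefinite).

Symmetric row and column elimination reduces A to a congruent diagonal form with pivots -4, 0.
That gives 1 negative, 1 zero pivots.
Hence Q is negative semidefinite.

negative semidefinite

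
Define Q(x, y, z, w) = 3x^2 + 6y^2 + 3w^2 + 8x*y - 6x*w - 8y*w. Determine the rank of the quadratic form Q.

Write A = [[3, 4, 0, -3], [4, 6, 0, -4], [0, 0, 0, 0], [-3, -4, 0, 3]].
Congruent diagonalization of A (simultaneous row and column reduction) yields pivots 3, 2/3, 0, 0.
Counting signs: 2 positive, 2 zero.
The rank is the number of nonzero pivots: 2.

2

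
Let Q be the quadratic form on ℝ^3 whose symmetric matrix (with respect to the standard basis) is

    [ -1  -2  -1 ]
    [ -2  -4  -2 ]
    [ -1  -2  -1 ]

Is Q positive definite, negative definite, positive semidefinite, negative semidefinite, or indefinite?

negative semidefinite

Symmetric row and column elimination reduces A to a congruent diagonal form with pivots -1, 0, 0.
That gives 1 negative, 2 zero pivots.
Hence Q is negative semidefinite.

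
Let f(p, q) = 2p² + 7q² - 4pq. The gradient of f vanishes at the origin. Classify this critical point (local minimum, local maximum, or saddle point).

local minimum

The Hessian at the origin is H = [[4, -4], [-4, 14]].
det H = 4·14 − (-4)² = 40 > 0 and H[1,1] = 4 > 0, so H is positive definite.
Therefore the origin is a local minimum.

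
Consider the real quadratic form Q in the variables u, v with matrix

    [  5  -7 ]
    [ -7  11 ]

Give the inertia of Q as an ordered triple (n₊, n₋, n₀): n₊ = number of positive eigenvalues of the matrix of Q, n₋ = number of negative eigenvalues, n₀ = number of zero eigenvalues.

Row-reducing A symmetrically gives the diagonal entries 5, 6/5.
So there are 2 positive pivots.

(2, 0, 0)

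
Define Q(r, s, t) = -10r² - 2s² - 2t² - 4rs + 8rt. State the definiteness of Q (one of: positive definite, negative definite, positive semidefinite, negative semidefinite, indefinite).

negative semidefinite

The symmetric matrix is A = [[-10, -2, 4], [-2, -2, 0], [4, 0, -2]].
Row-reducing A symmetrically gives the diagonal entries -10, -8/5, 0.
That gives 2 negative, 1 zero pivots.
Hence Q is negative semidefinite.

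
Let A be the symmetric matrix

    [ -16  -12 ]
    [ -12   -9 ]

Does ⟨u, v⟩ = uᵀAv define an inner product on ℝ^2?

For the 2×2 matrix [[-16, -12], [-12, -9]]: det = -16·-9 − (-12)² = 0, trace = -25.
det = 0 so one eigenvalue is zero; the form is semidefinite with the sign of the trace.
⟨·,·⟩ is an inner product exactly when A is positive definite.

no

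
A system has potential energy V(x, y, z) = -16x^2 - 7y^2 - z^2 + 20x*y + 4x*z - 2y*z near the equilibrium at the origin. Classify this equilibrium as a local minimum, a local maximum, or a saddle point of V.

local maximum

The Hessian at the origin is H = [[-32, 20, 4], [20, -14, -2], [4, -2, -2]].
Symmetric row and column elimination reduces H to a congruent diagonal form with pivots -32, -3/2, -4/3.
That gives 3 negative pivots.
H is negative definite, so the origin is a strict local maximum.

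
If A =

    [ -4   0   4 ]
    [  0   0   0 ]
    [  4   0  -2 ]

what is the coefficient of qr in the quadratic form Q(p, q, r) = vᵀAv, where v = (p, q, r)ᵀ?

The coefficient of qr is A[2,3] + A[3,2] = 2·0 = 0.

0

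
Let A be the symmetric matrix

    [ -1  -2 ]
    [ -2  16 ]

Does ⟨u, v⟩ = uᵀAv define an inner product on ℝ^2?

no

An LDLᵀ factorisation of A has diagonal entries -1, 20.
Counting signs: 1 positive, 1 negative.
Hence Q is indefinite.
⟨·,·⟩ is an inner product exactly when A is positive definite.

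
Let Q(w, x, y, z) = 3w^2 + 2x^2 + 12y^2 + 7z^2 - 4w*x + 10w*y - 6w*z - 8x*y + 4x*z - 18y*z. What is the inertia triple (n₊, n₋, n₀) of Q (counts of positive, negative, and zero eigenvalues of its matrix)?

The symmetric matrix is A = [[3, -2, 5, -3], [-2, 2, -4, 2], [5, -4, 12, -9], [-3, 2, -9, 7]].
Applying the same elementary operations to the rows and columns of A produces a congruent diagonal matrix with entries 3, 2/3, 3, -4/3.
So there are 3 positive, 1 negative pivots.

(3, 1, 0)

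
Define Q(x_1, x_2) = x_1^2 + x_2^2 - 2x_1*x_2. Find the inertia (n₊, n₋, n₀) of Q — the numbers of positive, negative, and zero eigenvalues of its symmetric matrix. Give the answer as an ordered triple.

(1, 0, 1)

The symmetric matrix is A = [[1, -1], [-1, 1]].
Symmetric row and column elimination reduces A to a congruent diagonal form with pivots 1, 0.
That gives 1 positive, 1 zero pivots.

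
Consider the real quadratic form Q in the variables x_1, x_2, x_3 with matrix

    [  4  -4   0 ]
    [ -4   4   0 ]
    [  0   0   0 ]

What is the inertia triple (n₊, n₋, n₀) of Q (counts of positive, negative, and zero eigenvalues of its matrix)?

(1, 0, 2)

Congruent diagonalization of A (simultaneous row and column reduction) yields pivots 4, 0, 0.
That gives 1 positive, 2 zero pivots.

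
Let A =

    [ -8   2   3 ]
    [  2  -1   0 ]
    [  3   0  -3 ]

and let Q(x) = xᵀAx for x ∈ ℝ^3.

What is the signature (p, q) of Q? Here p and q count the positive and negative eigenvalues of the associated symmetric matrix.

(0, 3)

Row-reducing A symmetrically gives the diagonal entries -8, -1/2, -3/4.
Counting signs: 3 negative.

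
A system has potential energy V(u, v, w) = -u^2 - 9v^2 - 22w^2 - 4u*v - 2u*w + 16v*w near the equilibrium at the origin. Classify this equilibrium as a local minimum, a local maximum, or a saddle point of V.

local maximum

The Hessian at the origin is H = [[-2, -4, -2], [-4, -18, 16], [-2, 16, -44]].
Symmetric row and column elimination reduces H to a congruent diagonal form with pivots -2, -10, -2.
That gives 3 negative pivots.
H is negative definite, so the origin is a strict local maximum.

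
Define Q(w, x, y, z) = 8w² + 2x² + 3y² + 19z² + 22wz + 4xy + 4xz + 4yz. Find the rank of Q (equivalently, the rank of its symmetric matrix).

The associated matrix is A = [[8, 0, 0, 11], [0, 2, 2, 2], [0, 2, 3, 2], [11, 2, 2, 19]].
Congruent diagonalization of A (simultaneous row and column reduction) yields pivots 8, 2, 1, 15/8.
So there are 4 positive pivots.
The rank is the number of nonzero pivots: 4.

4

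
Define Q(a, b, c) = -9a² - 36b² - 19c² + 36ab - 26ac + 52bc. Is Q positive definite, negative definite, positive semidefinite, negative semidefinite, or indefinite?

Write A = [[-9, 18, -13], [18, -36, 26], [-13, 26, -19]].
Congruent diagonalization of A (simultaneous row and column reduction) yields pivots -9, 0, -2/9.
So there are 2 negative, 1 zero pivots.
Hence Q is negative semidefinite.

negative semidefinite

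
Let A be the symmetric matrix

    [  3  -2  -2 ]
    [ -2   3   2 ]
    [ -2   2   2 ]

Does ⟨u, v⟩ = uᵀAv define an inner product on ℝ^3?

yes

Congruent diagonalization of A (simultaneous row and column reduction) yields pivots 3, 5/3, 2/5.
So there are 3 positive pivots.
Hence Q is positive definite.
⟨·,·⟩ is an inner product exactly when A is positive definite.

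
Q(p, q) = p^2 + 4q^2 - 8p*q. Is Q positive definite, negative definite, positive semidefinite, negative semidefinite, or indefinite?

The symmetric matrix of Q is [[1, -4], [-4, 4]].
For the 2×2 matrix [[1, -4], [-4, 4]]: det = 1·4 − (-4)² = -12, trace = 5.
det < 0 so the eigenvalues have opposite signs; the form is indefinite.

indefinite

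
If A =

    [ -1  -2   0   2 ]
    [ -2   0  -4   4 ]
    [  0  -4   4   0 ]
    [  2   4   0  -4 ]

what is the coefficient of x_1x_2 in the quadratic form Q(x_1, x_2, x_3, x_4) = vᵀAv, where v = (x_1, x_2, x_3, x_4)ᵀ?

-4

The coefficient of x_1x_2 is A[1,2] + A[2,1] = 2·(-2) = -4.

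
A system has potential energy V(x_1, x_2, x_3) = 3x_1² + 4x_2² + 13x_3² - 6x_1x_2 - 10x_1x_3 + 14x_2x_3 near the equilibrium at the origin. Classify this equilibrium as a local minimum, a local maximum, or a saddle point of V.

local minimum

The Hessian at the origin is H = [[6, -6, -10], [-6, 8, 14], [-10, 14, 26]].
Row-reducing H symmetrically gives the diagonal entries 6, 2, 4/3.
That gives 3 positive pivots.
H is positive definite, so the origin is a strict local minimum.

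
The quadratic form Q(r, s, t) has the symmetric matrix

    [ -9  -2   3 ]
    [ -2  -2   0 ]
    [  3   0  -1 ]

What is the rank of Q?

3

Row-reducing A symmetrically gives the diagonal entries -9, -14/9, 2/7.
That gives 1 positive, 2 negative pivots.
The rank is the number of nonzero pivots: 3.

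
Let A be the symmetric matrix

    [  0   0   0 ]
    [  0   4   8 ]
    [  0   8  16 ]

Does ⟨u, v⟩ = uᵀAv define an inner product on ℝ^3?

no

Row-reducing A symmetrically gives the diagonal entries 0, 4, 0.
That gives 1 positive, 2 zero pivots.
Hence Q is positive semidefinite.
⟨·,·⟩ is an inner product exactly when A is positive definite.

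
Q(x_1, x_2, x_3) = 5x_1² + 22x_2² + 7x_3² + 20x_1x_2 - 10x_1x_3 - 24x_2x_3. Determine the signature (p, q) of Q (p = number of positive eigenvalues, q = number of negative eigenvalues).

(2, 0)

Write A = [[5, 10, -5], [10, 22, -12], [-5, -12, 7]].
Row-reducing A symmetrically gives the diagonal entries 5, 2, 0.
So there are 2 positive, 1 zero pivots.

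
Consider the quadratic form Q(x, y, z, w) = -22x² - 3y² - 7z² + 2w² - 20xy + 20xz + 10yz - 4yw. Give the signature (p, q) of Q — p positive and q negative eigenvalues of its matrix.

Write A = [[-22, -10, 10, 0], [-10, -3, 5, -2], [10, 5, -7, 0], [0, -2, 0, 2]].
Congruent diagonalization of A (simultaneous row and column reduction) yields pivots -22, 17/11, -44/17, -5/11.
Counting signs: 1 positive, 3 negative.

(1, 3)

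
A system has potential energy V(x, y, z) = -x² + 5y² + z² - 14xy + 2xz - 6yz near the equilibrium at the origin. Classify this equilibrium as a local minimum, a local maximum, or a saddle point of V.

The Hessian at the origin is H = [[-2, -14, 2], [-14, 10, -6], [2, -6, 2]].
An LDLᵀ factorisation of H has diagonal entries -2, 108, 8/27.
So there are 2 positive, 1 negative pivots.
H is indefinite, so the origin is a saddle point.

saddle point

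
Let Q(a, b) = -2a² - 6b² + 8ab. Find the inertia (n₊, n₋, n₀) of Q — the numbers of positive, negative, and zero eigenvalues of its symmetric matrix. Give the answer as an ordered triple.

(1, 1, 0)

The symmetric matrix is A = [[-2, 4], [4, -6]].
Applying the same elementary operations to the rows and columns of A produces a congruent diagonal matrix with entries -2, 2.
That gives 1 positive, 1 negative pivots.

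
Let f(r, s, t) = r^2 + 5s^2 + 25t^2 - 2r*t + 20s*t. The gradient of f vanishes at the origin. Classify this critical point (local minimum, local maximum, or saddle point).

local minimum

The Hessian at the origin is H = [[2, 0, -2], [0, 10, 20], [-2, 20, 50]].
Applying the same elementary operations to the rows and columns of H produces a congruent diagonal matrix with entries 2, 10, 8.
That gives 3 positive pivots.
H is positive definite, so the origin is a strict local minimum.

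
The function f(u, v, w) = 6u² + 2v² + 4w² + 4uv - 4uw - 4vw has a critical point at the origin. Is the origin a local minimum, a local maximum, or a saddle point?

The Hessian at the origin is H = [[12, 4, -4], [4, 4, -4], [-4, -4, 8]].
Symmetric row and column elimination reduces H to a congruent diagonal form with pivots 12, 8/3, 4.
So there are 3 positive pivots.
H is positive definite, so the origin is a strict local minimum.

local minimum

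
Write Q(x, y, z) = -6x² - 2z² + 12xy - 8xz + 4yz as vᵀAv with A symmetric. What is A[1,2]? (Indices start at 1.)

6

The coefficient of x·y in Q is 12. For a symmetric A this equals A[1,2] + A[2,1] = 2·A[1,2].
So A[1,2] = 12/2 = 6.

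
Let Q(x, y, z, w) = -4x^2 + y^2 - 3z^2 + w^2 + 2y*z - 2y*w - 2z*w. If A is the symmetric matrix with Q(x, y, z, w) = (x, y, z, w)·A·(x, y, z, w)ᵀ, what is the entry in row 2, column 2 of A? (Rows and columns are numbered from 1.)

The coefficient of y^2 in Q is 1, and that is exactly A[2,2].

1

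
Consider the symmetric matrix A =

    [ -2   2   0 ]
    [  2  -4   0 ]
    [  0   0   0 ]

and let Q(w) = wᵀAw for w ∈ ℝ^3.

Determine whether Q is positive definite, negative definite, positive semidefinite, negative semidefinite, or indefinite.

Applying the same elementary operations to the rows and columns of A produces a congruent diagonal matrix with entries -2, -2, 0.
So there are 2 negative, 1 zero pivots.
Hence Q is negative semidefinite.

negative semidefinite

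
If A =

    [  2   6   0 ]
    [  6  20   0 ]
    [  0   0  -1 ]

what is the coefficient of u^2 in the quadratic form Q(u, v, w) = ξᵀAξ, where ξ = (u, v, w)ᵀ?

The coefficient of u^2 is the diagonal entry A[1,1] = 2.

2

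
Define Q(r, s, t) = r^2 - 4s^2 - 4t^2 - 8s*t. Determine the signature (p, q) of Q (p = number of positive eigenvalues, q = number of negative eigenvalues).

(1, 1)

The symmetric matrix is A = [[1, 0, 0], [0, -4, -4], [0, -4, -4]].
Symmetric row and column elimination reduces A to a congruent diagonal form with pivots 1, -4, 0.
Counting signs: 1 positive, 1 negative, 1 zero.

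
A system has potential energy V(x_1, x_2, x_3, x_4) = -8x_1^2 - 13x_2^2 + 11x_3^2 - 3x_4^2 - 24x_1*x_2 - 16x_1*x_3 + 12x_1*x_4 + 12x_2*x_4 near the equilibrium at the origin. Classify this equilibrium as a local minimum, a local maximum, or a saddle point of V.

saddle point

The Hessian at the origin is H = [[-16, -24, -16, 12], [-24, -26, 0, 12], [-16, 0, 22, 0], [12, 12, 0, -6]].
Row-reducing H symmetrically gives the diagonal entries -16, 10, -98/5, -15/49.
Counting signs: 1 positive, 3 negative.
H is indefinite, so the origin is a saddle point.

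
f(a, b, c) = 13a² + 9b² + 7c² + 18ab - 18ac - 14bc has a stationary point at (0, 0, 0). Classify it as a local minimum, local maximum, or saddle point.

local minimum

The Hessian at the origin is H = [[26, 18, -18], [18, 18, -14], [-18, -14, 14]].
Congruent diagonalization of H (simultaneous row and column reduction) yields pivots 26, 72/13, 10/9.
Counting signs: 3 positive.
H is positive definite, so the origin is a strict local minimum.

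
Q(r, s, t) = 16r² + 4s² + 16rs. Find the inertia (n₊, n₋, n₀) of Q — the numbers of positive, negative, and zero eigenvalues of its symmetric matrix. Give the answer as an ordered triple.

Write A = [[16, 8, 0], [8, 4, 0], [0, 0, 0]].
Congruent diagonalization of A (simultaneous row and column reduction) yields pivots 16, 0, 0.
That gives 1 positive, 2 zero pivots.

(1, 0, 2)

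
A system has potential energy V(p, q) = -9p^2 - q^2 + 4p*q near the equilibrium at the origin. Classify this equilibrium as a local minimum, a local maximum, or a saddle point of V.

local maximum

The Hessian at the origin is H = [[-18, 4], [4, -2]].
det H = -18·-2 − (4)² = 20 > 0 and H[1,1] = -18 < 0, so H is negative definite.
Therefore the origin is a local maximum.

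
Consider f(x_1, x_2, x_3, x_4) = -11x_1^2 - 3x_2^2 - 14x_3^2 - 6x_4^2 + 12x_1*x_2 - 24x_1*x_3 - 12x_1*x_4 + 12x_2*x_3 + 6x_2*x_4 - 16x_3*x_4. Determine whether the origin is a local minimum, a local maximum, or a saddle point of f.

The Hessian at the origin is H = [[-22, 12, -24, -12], [12, -6, 12, 6], [-24, 12, -28, -16], [-12, 6, -16, -12]].
Symmetric row and column elimination reduces H to a congruent diagonal form with pivots -22, 6/11, -4, -2.
That gives 1 positive, 3 negative pivots.
H is indefinite, so the origin is a saddle point.

saddle point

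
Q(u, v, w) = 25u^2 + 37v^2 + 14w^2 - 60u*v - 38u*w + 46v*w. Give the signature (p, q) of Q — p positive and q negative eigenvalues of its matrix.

(2, 1)

Write A = [[25, -30, -19], [-30, 37, 23], [-19, 23, 14]].
Applying the same elementary operations to the rows and columns of A produces a congruent diagonal matrix with entries 25, 1, -12/25.
So there are 2 positive, 1 negative pivots.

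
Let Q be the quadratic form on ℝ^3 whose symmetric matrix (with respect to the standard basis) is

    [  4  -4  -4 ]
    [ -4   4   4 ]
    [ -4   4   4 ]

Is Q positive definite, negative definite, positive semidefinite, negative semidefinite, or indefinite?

positive semidefinite

Congruent diagonalization of A (simultaneous row and column reduction) yields pivots 4, 0, 0.
That gives 1 positive, 2 zero pivots.
Hence Q is positive semidefinite.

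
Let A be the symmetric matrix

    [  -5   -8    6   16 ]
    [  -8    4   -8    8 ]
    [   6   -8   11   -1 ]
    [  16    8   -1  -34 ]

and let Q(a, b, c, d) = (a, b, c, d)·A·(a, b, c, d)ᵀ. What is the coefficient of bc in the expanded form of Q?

The coefficient of bc is A[2,3] + A[3,2] = 2·(-8) = -16.

-16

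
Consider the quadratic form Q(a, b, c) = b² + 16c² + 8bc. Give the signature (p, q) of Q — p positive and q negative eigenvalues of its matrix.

(1, 0)

The associated matrix is A = [[0, 0, 0], [0, 1, 4], [0, 4, 16]].
Row-reducing A symmetrically gives the diagonal entries 0, 1, 0.
Counting signs: 1 positive, 2 zero.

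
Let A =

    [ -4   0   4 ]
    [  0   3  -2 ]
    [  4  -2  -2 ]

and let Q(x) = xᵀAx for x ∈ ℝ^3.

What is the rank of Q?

3

Symmetric row and column elimination reduces A to a congruent diagonal form with pivots -4, 3, 2/3.
Counting signs: 2 positive, 1 negative.
The rank is the number of nonzero pivots: 3.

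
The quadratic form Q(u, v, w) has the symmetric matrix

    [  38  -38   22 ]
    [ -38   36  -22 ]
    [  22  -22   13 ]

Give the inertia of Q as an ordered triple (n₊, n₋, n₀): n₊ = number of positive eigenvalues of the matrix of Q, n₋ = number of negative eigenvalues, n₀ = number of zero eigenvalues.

An LDLᵀ factorisation of A has diagonal entries 38, -2, 5/19.
Counting signs: 2 positive, 1 negative.

(2, 1, 0)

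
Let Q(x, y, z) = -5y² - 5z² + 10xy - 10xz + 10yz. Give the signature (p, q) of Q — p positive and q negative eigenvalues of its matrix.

The symmetric matrix is A = [[0, 5, -5], [5, -5, 5], [-5, 5, -5]].
By Sylvester's law of inertia any congruent diagonalization of A has 1 positive, 1 negative and 1 zero entries.

(1, 1)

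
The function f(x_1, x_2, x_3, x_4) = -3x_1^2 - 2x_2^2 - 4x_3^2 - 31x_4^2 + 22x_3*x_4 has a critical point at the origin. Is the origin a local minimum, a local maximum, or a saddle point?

The Hessian at the origin is H = [[-6, 0, 0, 0], [0, -4, 0, 0], [0, 0, -8, 22], [0, 0, 22, -62]].
Row-reducing H symmetrically gives the diagonal entries -6, -4, -8, -3/2.
That gives 4 negative pivots.
H is negative definite, so the origin is a strict local maximum.

local maximum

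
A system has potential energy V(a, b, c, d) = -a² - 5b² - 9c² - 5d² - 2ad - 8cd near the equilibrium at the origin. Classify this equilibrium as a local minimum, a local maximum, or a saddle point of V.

local maximum

The Hessian at the origin is H = [[-2, 0, 0, -2], [0, -10, 0, 0], [0, 0, -18, -8], [-2, 0, -8, -10]].
An LDLᵀ factorisation of H has diagonal entries -2, -10, -18, -40/9.
So there are 4 negative pivots.
H is negative definite, so the origin is a strict local maximum.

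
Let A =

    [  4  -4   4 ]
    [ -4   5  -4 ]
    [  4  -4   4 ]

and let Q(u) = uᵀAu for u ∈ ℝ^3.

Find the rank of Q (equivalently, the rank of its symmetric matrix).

2

Applying the same elementary operations to the rows and columns of A produces a congruent diagonal matrix with entries 4, 1, 0.
Counting signs: 2 positive, 1 zero.
The rank is the number of nonzero pivots: 2.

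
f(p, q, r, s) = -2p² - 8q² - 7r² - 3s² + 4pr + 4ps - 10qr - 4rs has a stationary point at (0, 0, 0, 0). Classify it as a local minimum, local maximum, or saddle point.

The Hessian at the origin is H = [[-4, 0, 4, 4], [0, -16, -10, 0], [4, -10, -14, -4], [4, 0, -4, -6]].
An LDLᵀ factorisation of H has diagonal entries -4, -16, -15/4, -2.
So there are 4 negative pivots.
H is negative definite, so the origin is a strict local maximum.

local maximum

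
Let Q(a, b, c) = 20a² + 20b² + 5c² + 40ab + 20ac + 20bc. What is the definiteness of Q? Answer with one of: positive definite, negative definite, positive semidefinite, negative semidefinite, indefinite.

The associated matrix is A = [[20, 20, 10], [20, 20, 10], [10, 10, 5]].
Symmetric row and column elimination reduces A to a congruent diagonal form with pivots 20, 0, 0.
That gives 1 positive, 2 zero pivots.
Hence Q is positive semidefinite.

positive semidefinite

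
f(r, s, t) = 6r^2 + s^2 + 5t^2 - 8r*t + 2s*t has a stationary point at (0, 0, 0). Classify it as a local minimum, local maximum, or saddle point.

The Hessian at the origin is H = [[12, 0, -8], [0, 2, 2], [-8, 2, 10]].
Row-reducing H symmetrically gives the diagonal entries 12, 2, 8/3.
So there are 3 positive pivots.
H is positive definite, so the origin is a strict local minimum.

local minimum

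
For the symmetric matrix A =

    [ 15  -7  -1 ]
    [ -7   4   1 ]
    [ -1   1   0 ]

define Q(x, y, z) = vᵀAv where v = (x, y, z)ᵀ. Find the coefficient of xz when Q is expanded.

-2

The coefficient of xz is A[1,3] + A[3,1] = 2·(-1) = -2.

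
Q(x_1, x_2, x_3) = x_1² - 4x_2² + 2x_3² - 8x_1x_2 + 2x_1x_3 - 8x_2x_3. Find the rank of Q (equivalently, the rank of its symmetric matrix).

3

Write A = [[1, -4, 1], [-4, -4, -4], [1, -4, 2]].
Symmetric row and column elimination reduces A to a congruent diagonal form with pivots 1, -20, 1.
That gives 2 positive, 1 negative pivots.
The rank is the number of nonzero pivots: 3.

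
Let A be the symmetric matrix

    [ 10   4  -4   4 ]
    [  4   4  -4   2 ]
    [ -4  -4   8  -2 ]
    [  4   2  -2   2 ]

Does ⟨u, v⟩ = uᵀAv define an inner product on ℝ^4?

yes

Leading principal minors: Δ_1 = 10, Δ_2 = 24, Δ_3 = 96, Δ_4 = 32.
All leading principal minors are positive, so by Sylvester's criterion Q is positive definite.
⟨·,·⟩ is an inner product exactly when A is positive definite.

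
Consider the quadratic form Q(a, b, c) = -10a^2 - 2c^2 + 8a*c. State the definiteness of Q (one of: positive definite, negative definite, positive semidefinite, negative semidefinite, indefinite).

The symmetric matrix is A = [[-10, 0, 4], [0, 0, 0], [4, 0, -2]].
Symmetric row and column elimination reduces A to a congruent diagonal form with pivots -10, 0, -2/5.
Counting signs: 2 negative, 1 zero.
Hence Q is negative semidefinite.

negative semidefinite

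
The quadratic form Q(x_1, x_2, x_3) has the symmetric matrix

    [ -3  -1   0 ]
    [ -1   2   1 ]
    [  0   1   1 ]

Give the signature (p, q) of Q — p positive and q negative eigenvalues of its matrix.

(2, 1)

Symmetric row and column elimination reduces A to a congruent diagonal form with pivots -3, 7/3, 4/7.
Counting signs: 2 positive, 1 negative.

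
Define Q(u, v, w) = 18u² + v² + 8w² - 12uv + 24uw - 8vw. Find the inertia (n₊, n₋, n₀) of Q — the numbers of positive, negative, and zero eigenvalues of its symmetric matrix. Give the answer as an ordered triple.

Write A = [[18, -6, 12], [-6, 1, -4], [12, -4, 8]].
Applying the same elementary operations to the rows and columns of A produces a congruent diagonal matrix with entries 18, -1, 0.
Counting signs: 1 positive, 1 negative, 1 zero.

(1, 1, 1)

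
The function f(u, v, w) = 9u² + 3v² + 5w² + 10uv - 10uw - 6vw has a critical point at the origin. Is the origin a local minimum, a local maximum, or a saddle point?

The Hessian at the origin is H = [[18, 10, -10], [10, 6, -6], [-10, -6, 10]].
Congruent diagonalization of H (simultaneous row and column reduction) yields pivots 18, 4/9, 4.
So there are 3 positive pivots.
H is positive definite, so the origin is a strict local minimum.

local minimum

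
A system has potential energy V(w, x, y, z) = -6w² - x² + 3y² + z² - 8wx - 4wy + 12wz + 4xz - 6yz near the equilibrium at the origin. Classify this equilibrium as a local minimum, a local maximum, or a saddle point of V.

The Hessian at the origin is H = [[-12, -8, -4, 12], [-8, -2, 0, 4], [-4, 0, 6, -6], [12, 4, -6, 2]].
An LDLᵀ factorisation of H has diagonal entries -12, 10/3, 26/5, 4/13.
So there are 3 positive, 1 negative pivots.
H is indefinite, so the origin is a saddle point.

saddle point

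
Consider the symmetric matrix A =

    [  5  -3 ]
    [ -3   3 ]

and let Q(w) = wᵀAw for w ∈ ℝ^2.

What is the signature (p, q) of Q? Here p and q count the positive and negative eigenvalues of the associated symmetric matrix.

An LDLᵀ factorisation of A has diagonal entries 5, 6/5.
Counting signs: 2 positive.

(2, 0)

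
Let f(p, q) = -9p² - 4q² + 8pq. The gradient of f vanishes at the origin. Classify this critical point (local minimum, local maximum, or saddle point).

local maximum

The Hessian at the origin is H = [[-18, 8], [8, -8]].
det H = -18·-8 − (8)² = 80 > 0 and H[1,1] = -18 < 0, so H is negative definite.
Therefore the origin is a local maximum.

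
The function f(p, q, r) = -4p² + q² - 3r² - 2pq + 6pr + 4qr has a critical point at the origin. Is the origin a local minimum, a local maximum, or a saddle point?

saddle point

The Hessian at the origin is H = [[-8, -2, 6], [-2, 2, 4], [6, 4, -6]].
Applying the same elementary operations to the rows and columns of H produces a congruent diagonal matrix with entries -8, 5/2, -4.
Counting signs: 1 positive, 2 negative.
H is indefinite, so the origin is a saddle point.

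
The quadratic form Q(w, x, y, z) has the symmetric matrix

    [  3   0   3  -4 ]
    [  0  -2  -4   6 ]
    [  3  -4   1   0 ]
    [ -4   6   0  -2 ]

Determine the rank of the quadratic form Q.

3

Symmetric row and column elimination reduces A to a congruent diagonal form with pivots 3, -2, 6, 0.
Counting signs: 2 positive, 1 negative, 1 zero.
The rank is the number of nonzero pivots: 3.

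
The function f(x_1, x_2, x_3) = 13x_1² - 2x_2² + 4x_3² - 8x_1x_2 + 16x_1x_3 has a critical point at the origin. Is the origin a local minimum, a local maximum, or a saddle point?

The Hessian at the origin is H = [[26, -8, 16], [-8, -4, 0], [16, 0, 8]].
Row-reducing H symmetrically gives the diagonal entries 26, -84/13, 40/21.
Counting signs: 2 positive, 1 negative.
H is indefinite, so the origin is a saddle point.

saddle point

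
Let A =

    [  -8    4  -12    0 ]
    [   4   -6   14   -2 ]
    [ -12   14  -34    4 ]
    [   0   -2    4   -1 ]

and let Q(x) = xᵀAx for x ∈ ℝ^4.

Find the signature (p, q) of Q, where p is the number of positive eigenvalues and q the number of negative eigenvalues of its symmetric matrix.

Congruent diagonalization of A (simultaneous row and column reduction) yields pivots -8, -4, 0, 0.
So there are 2 negative, 2 zero pivots.

(0, 2)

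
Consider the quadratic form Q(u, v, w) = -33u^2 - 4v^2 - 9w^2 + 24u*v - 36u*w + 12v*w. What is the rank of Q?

Write A = [[-33, 12, -18], [12, -4, 6], [-18, 6, -9]].
Row-reducing A symmetrically gives the diagonal entries -33, 4/11, 0.
That gives 1 positive, 1 negative, 1 zero pivots.
The rank is the number of nonzero pivots: 2.

2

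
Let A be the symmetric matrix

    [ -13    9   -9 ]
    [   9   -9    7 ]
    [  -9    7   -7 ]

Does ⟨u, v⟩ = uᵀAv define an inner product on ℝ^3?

no

Leading principal minors: Δ_1 = -13, Δ_2 = 36, Δ_3 = -20.
The signs alternate starting with Δ_1 < 0, so by Sylvester's criterion Q is negative definite.
⟨·,·⟩ is an inner product exactly when A is positive definite.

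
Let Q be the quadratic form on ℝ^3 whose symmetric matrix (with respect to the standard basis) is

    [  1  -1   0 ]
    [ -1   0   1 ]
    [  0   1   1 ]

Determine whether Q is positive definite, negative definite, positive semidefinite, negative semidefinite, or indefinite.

indefinite

Row-reducing A symmetrically gives the diagonal entries 1, -1, 2.
That gives 2 positive, 1 negative pivots.
Hence Q is indefinite.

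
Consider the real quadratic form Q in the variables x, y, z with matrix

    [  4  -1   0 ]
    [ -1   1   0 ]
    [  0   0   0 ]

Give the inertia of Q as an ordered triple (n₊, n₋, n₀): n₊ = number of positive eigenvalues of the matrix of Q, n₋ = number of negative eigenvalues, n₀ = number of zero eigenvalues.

(2, 0, 1)

Symmetric row and column elimination reduces A to a congruent diagonal form with pivots 4, 3/4, 0.
So there are 2 positive, 1 zero pivots.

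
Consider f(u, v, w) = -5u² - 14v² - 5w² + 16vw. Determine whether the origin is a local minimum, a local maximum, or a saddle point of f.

local maximum

The Hessian at the origin is H = [[-10, 0, 0], [0, -28, 16], [0, 16, -10]].
Congruent diagonalization of H (simultaneous row and column reduction) yields pivots -10, -28, -6/7.
That gives 3 negative pivots.
H is negative definite, so the origin is a strict local maximum.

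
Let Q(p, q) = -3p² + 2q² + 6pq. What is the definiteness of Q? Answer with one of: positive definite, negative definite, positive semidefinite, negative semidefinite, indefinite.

The symmetric matrix of Q is [[-3, 3], [3, 2]].
For the 2×2 matrix [[-3, 3], [3, 2]]: det = -3·2 − (3)² = -15, trace = -1.
det < 0 so the eigenvalues have opposite signs; the form is indefinite.

indefinite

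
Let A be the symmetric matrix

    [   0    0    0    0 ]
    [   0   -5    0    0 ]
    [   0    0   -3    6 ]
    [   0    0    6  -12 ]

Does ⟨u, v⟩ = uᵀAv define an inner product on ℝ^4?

Congruent diagonalization of A (simultaneous row and column reduction) yields pivots 0, -5, -3, 0.
So there are 2 negative, 2 zero pivots.
Hence Q is negative semidefinite.
⟨·,·⟩ is an inner product exactly when A is positive definite.

no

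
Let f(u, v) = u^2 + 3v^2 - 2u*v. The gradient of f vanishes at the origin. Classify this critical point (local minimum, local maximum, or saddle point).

The Hessian at the origin is H = [[2, -2], [-2, 6]].
det H = 2·6 − (-2)² = 8 > 0 and H[1,1] = 2 > 0, so H is positive definite.
Therefore the origin is a local minimum.

local minimum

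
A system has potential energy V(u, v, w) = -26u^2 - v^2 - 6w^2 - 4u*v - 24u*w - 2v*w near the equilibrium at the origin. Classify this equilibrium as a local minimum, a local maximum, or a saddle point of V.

The Hessian at the origin is H = [[-52, -4, -24], [-4, -2, -2], [-24, -2, -12]].
Congruent diagonalization of H (simultaneous row and column reduction) yields pivots -52, -22/13, -10/11.
That gives 3 negative pivots.
H is negative definite, so the origin is a strict local maximum.

local maximum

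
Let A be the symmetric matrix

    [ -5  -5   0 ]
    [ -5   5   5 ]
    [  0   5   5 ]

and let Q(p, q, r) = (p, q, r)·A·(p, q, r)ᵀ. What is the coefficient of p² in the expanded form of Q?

-5

The coefficient of p² is the diagonal entry A[1,1] = -5.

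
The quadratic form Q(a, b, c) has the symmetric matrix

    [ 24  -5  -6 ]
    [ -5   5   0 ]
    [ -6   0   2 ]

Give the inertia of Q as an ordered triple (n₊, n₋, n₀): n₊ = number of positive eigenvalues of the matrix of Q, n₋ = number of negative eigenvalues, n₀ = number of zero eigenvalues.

(3, 0, 0)

An LDLᵀ factorisation of A has diagonal entries 24, 95/24, 2/19.
So there are 3 positive pivots.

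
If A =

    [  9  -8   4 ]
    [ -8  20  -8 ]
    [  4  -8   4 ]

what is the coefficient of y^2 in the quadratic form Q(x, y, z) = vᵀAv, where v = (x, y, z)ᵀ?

20

The coefficient of y^2 is the diagonal entry A[2,2] = 20.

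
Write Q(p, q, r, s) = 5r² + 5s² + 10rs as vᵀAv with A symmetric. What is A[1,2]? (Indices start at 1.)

0

The coefficient of p·q in Q is 0. For a symmetric A this equals A[1,2] + A[2,1] = 2·A[1,2].
So A[1,2] = 0/2 = 0.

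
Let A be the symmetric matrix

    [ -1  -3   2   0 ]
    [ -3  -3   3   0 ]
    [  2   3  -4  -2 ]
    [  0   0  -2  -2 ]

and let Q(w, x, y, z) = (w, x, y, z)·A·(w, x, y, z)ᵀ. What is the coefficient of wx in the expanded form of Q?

-6

The coefficient of wx is A[1,2] + A[2,1] = 2·(-3) = -6.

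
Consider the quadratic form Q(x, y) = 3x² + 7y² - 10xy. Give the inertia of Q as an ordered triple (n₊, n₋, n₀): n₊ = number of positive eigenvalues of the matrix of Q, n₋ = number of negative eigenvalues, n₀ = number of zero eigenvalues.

(1, 1, 0)

The associated matrix is A = [[3, -5], [-5, 7]].
Row-reducing A symmetrically gives the diagonal entries 3, -4/3.
That gives 1 positive, 1 negative pivots.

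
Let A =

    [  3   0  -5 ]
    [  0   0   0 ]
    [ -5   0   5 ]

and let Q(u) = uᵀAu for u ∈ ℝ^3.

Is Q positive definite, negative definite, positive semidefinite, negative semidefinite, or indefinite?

indefinite

Congruent diagonalization of A (simultaneous row and column reduction) yields pivots 3, 0, -10/3.
So there are 1 positive, 1 negative, 1 zero pivots.
Hence Q is indefinite.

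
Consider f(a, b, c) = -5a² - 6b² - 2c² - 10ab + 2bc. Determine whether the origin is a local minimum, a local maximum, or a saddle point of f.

The Hessian at the origin is H = [[-10, -10, 0], [-10, -12, 2], [0, 2, -4]].
Applying the same elementary operations to the rows and columns of H produces a congruent diagonal matrix with entries -10, -2, -2.
Counting signs: 3 negative.
H is negative definite, so the origin is a strict local maximum.

local maximum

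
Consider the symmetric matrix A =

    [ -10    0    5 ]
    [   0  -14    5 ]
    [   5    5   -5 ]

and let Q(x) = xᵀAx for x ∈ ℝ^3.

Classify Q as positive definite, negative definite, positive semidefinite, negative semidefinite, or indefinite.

Symmetric row and column elimination reduces A to a congruent diagonal form with pivots -10, -14, -5/7.
Counting signs: 3 negative.
Hence Q is negative definite.

negative definite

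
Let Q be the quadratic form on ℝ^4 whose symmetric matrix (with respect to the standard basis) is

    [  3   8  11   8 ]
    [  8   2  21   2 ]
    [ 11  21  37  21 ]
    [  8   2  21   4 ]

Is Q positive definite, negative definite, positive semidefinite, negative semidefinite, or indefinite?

Symmetric row and column elimination reduces A to a congruent diagonal form with pivots 3, -58/3, 15/58, 2.
So there are 3 positive, 1 negative pivots.
Hence Q is indefinite.

indefinite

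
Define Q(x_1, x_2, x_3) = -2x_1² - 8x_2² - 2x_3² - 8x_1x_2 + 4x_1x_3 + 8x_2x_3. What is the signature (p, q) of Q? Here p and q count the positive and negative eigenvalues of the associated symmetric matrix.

(0, 1)

The associated matrix is A = [[-2, -4, 2], [-4, -8, 4], [2, 4, -2]].
Applying the same elementary operations to the rows and columns of A produces a congruent diagonal matrix with entries -2, 0, 0.
That gives 1 negative, 2 zero pivots.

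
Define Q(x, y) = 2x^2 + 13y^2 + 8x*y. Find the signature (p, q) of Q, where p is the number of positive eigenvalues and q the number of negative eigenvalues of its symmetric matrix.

(2, 0)

The symmetric matrix is A = [[2, 4], [4, 13]].
Congruent diagonalization of A (simultaneous row and column reduction) yields pivots 2, 5.
So there are 2 positive pivots.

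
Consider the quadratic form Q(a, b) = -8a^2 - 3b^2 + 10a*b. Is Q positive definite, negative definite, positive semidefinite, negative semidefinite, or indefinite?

The symmetric matrix of Q is [[-8, 5], [5, -3]].
For the 2×2 matrix [[-8, 5], [5, -3]]: det = -8·-3 − (5)² = -1, trace = -11.
det < 0 so the eigenvalues have opposite signs; the form is indefinite.

indefinite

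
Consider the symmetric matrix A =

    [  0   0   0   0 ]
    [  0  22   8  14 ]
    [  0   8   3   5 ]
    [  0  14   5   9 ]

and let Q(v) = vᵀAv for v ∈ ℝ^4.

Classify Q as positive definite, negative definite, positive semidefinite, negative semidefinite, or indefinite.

Symmetric row and column elimination reduces A to a congruent diagonal form with pivots 0, 22, 1/11, 0.
Counting signs: 2 positive, 2 zero.
Hence Q is positive semidefinite.

positive semidefinite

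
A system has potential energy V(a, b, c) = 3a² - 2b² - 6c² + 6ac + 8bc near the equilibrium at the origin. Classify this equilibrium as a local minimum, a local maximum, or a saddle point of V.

The Hessian at the origin is H = [[6, 0, 6], [0, -4, 8], [6, 8, -12]].
Symmetric row and column elimination reduces H to a congruent diagonal form with pivots 6, -4, -2.
Counting signs: 1 positive, 2 negative.
H is indefinite, so the origin is a saddle point.

saddle point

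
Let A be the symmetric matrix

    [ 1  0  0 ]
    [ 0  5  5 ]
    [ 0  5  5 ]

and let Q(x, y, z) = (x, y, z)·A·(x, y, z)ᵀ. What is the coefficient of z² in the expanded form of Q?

5

The coefficient of z² is the diagonal entry A[3,3] = 5.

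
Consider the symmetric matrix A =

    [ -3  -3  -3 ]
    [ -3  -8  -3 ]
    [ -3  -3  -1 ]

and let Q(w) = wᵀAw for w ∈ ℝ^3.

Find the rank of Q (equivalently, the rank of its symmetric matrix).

Congruent diagonalization of A (simultaneous row and column reduction) yields pivots -3, -5, 2.
So there are 1 positive, 2 negative pivots.
The rank is the number of nonzero pivots: 3.

3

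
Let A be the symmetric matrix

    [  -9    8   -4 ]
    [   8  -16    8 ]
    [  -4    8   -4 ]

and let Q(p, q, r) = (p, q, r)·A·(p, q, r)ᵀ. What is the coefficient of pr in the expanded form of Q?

The coefficient of pr is A[1,3] + A[3,1] = 2·(-4) = -8.

-8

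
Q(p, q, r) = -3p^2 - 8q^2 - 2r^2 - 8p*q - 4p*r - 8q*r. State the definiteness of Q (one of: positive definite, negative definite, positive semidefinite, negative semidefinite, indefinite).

The associated matrix is A = [[-3, -4, -2], [-4, -8, -4], [-2, -4, -2]].
Symmetric row and column elimination reduces A to a congruent diagonal form with pivots -3, -8/3, 0.
That gives 2 negative, 1 zero pivots.
Hence Q is negative semidefinite.

negative semidefinite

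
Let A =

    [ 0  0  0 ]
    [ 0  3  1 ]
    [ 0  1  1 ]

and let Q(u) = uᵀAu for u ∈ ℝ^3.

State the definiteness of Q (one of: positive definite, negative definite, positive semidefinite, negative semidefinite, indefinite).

positive semidefinite

Row-reducing A symmetrically gives the diagonal entries 0, 3, 2/3.
That gives 2 positive, 1 zero pivots.
Hence Q is positive semidefinite.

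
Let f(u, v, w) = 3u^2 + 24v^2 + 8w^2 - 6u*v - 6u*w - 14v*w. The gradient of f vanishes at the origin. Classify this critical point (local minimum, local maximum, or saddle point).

local minimum

The Hessian at the origin is H = [[6, -6, -6], [-6, 48, -14], [-6, -14, 16]].
Row-reducing H symmetrically gives the diagonal entries 6, 42, 10/21.
That gives 3 positive pivots.
H is positive definite, so the origin is a strict local minimum.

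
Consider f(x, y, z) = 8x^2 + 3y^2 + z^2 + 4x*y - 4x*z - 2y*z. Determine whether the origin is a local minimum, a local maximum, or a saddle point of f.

The Hessian at the origin is H = [[16, 4, -4], [4, 6, -2], [-4, -2, 2]].
Congruent diagonalization of H (simultaneous row and column reduction) yields pivots 16, 5, 4/5.
That gives 3 positive pivots.
H is positive definite, so the origin is a strict local minimum.

local minimum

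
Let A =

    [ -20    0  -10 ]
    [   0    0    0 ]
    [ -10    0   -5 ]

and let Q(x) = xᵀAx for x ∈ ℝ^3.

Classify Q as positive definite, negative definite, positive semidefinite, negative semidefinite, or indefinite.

Row-reducing A symmetrically gives the diagonal entries -20, 0, 0.
Counting signs: 1 negative, 2 zero.
Hence Q is negative semidefinite.

negative semidefinite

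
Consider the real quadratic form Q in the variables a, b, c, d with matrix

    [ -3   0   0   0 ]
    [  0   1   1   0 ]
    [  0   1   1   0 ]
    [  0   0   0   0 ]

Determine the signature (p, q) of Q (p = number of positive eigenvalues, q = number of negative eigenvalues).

(1, 1)

Applying the same elementary operations to the rows and columns of A produces a congruent diagonal matrix with entries -3, 1, 0, 0.
That gives 1 positive, 1 negative, 2 zero pivots.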